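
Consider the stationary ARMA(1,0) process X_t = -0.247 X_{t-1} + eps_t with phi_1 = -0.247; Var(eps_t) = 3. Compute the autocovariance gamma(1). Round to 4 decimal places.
\gamma(1) = -0.7891

Multiply the model equation by X_{t-k} and take expectations. With theta_0 = psi_0 = 1 and psi_j the MA(infinity) weights, this gives
  gamma(k) - sum_i phi_i gamma(k-i) = c_k,
  c_k = sigma^2 * sum_{j=k..q} theta_j psi_{j-k}   (c_k = 0 for k > q),
using gamma(-m) = gamma(m).
Pure AR (q = 0): c_0 = sigma^2 = 3, c_k = 0 for k >= 1.
Equations for k = 0 and k = 1 (AR order 1):
  gamma(0) = phi_1 gamma(1) + c_0
  gamma(1) = phi_1 gamma(0) + c_1
Substituting the second into the first: gamma(0) (1 - phi_1^2) = c_0 + phi_1 c_1, so
  gamma(0) = c_0 / (1 - phi_1^2) = 3 / (1 - (-0.247)^2) = 3 / 0.938991 = 3.194919.
  gamma(1) = phi_1 gamma(0) = (-0.247)(3.194919) = -0.789145.
Therefore gamma(1) = -0.7891 (to 4 decimal places).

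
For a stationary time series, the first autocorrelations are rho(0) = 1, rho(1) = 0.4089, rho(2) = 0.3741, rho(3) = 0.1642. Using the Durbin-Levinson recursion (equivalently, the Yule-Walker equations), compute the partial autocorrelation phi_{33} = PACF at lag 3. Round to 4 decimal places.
\phi_{33} = -0.0670

The PACF at lag k is phi_{kk}, the last component of the solution
to the Yule-Walker system G_k phi = r_k where
  (G_k)_{ij} = rho(|i - j|), (r_k)_i = rho(i), i,j = 1..k.
Equivalently, Durbin-Levinson gives phi_{kk} iteratively:
  phi_{11} = rho(1)
  phi_{kk} = [rho(k) - sum_{j=1..k-1} phi_{k-1,j} rho(k-j)]
            / [1 - sum_{j=1..k-1} phi_{k-1,j} rho(j)],
  phi_{k,j} = phi_{k-1,j} - phi_{kk} phi_{k-1,k-j},  j = 1..k-1.
Step k = 1:
  phi_11 = rho(1) = 0.4089.
Step k = 2:
  phi_22 = [rho(2) - phi_11 rho(1)] / [1 - phi_11 rho(1)] = [0.3741 - (0.4089)(0.4089)] / [1 - (0.4089)(0.4089)]
         = 0.20690079 / 0.83280079 = 0.24844.
  Update: phi_21 = phi_11 - phi_22 phi_11 = 0.4089 - (0.24844)(0.4089) = 0.307313.
Step k = 3:
  phi_33 = [rho(3) - phi_21 rho(2) - phi_22 rho(1)] / [1 - phi_21 rho(1) - phi_22 rho(2)]
    numerator   = 0.1642 - (0.307313)(0.3741) - (0.24844)(0.4089) = -0.05235279
    denominator = 1 - (0.307313)(0.4089) - (0.24844)(0.3741) = 0.78139842
  phi_33 = -0.05235279 / 0.78139842 = -0.067.
Therefore phi_{33} = -0.0670.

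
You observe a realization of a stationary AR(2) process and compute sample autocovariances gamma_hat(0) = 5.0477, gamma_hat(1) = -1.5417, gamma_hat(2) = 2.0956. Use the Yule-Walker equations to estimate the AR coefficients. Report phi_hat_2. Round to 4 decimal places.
\hat\phi_{2} = 0.3550

The Yule-Walker equations for an AR(p) process read, in matrix form,
  Gamma_p phi = r_p,   with   (Gamma_p)_{ij} = gamma(|i - j|),
                       (r_p)_i = gamma(i),   i,j = 1..p.
Substitute the sample gammas (Toeplitz matrix and right-hand side of size 2):
  Gamma_p = [[5.0477, -1.5417], [-1.5417, 5.0477]]
  r_p     = [-1.5417, 2.0956]
Written out:
  5.0477 phi_1 - 1.5417 phi_2 = -1.5417
  -1.5417 phi_1 + 5.0477 phi_2 = 2.0956
Solve by Cramer's rule:
  det = gamma(0)^2 - gamma(1)^2 = (5.0477)^2 - (-1.5417)^2 = 25.47927529 - 2.37683889 = 23.1024364
  phi_hat_1 = [gamma(1) gamma(0) - gamma(1) gamma(2)] / det = [(-1.5417)(5.0477) - (-1.5417)(2.0956)] / 23.1024364 = -4.55125257 / 23.1024364 = -0.197
  phi_hat_2 = [gamma(0) gamma(2) - gamma(1)^2] / det = [(5.0477)(2.0956) - (-1.5417)^2] / 23.1024364 = 8.20112123 / 23.1024364 = 0.355
So phi_hat = [-0.1970, 0.3550].
Therefore phi_hat_2 = 0.3550.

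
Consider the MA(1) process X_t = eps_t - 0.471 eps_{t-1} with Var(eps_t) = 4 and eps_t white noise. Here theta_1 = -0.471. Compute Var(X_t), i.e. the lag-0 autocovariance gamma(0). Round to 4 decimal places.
\gamma(0) = 4.8874

For an MA(q) process X_t = eps_t + sum_i theta_i eps_{t-i} with
Var(eps_t) = sigma^2, the variance is
  gamma(0) = sigma^2 * (1 + sum_i theta_i^2).
  sum_i theta_i^2 = (-0.471)^2 = 0.221841.
  gamma(0) = 4 * (1 + 0.221841) = 4 * 1.221841 = 4.887364, which rounds to 4.8874.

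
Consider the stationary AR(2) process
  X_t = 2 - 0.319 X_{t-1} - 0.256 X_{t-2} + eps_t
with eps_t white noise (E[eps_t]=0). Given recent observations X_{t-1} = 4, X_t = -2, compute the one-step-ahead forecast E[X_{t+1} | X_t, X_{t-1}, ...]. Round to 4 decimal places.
E[X_{t+1} \mid \mathcal F_t] = 1.6140

For an AR(p) model X_t = c + sum_i phi_i X_{t-i} + eps_t, the
one-step-ahead conditional mean is
  E[X_{t+1} | X_t, ...] = c + sum_i phi_i X_{t+1-i}.
Substitute known values:
  E[X_{t+1} | ...] = 2 + (-0.319) * (-2) + (-0.256) * (4)
                   = 1.6140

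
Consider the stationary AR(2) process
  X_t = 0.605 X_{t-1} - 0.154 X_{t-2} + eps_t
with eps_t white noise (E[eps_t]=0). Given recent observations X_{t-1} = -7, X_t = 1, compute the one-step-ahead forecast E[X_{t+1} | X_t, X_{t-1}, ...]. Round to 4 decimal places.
E[X_{t+1} \mid \mathcal F_t] = 1.6830

For an AR(p) model X_t = c + sum_i phi_i X_{t-i} + eps_t, the
one-step-ahead conditional mean is
  E[X_{t+1} | X_t, ...] = c + sum_i phi_i X_{t+1-i}.
Substitute known values:
  E[X_{t+1} | ...] = (0.605) * (1) + (-0.154) * (-7)
                   = 1.6830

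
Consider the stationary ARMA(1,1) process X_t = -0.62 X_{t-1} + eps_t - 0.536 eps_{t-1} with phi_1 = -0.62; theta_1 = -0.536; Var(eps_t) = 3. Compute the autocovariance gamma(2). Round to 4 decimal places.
\gamma(2) = 4.6535

Multiply the model equation by X_{t-k} and take expectations. With theta_0 = psi_0 = 1 and psi_j the MA(infinity) weights, this gives
  gamma(k) - sum_i phi_i gamma(k-i) = c_k,
  c_k = sigma^2 * sum_{j=k..q} theta_j psi_{j-k}   (c_k = 0 for k > q),
using gamma(-m) = gamma(m).
psi-weights needed (psi_j = theta_j + sum_i phi_i psi_{j-i}):
  psi_1 = theta_1 + phi_1 = -0.536 + (-0.62) = -1.156
Right-hand sides:
  c_0 = sigma^2 (1 + theta_1 psi_1) = 3 * (1 + (-0.536)(-1.156)) = 3 * 1.619616 = 4.858848
  c_1 = sigma^2 theta_1 = 3 * (-0.536) = -1.608
  c_2 = 0
Equations for k = 0 and k = 1 (AR order 1):
  gamma(0) = phi_1 gamma(1) + c_0
  gamma(1) = phi_1 gamma(0) + c_1
Substituting the second into the first: gamma(0) (1 - phi_1^2) = c_0 + phi_1 c_1, so
  gamma(0) = (c_0 + phi_1 c_1) / (1 - phi_1^2) = (4.858848 + (-0.62)(-1.608)) / (1 - (-0.62)^2) = 5.855808 / 0.6156 = 9.512359.
  gamma(1) = phi_1 gamma(0) + c_1 = (-0.62)(9.512359) + (-1.608) = -7.505662.
For k = 2 (> q): gamma(2) = phi_1 gamma(1) = (-0.62)(-7.505662) = 4.653511.
Therefore gamma(2) = 4.6535 (to 4 decimal places).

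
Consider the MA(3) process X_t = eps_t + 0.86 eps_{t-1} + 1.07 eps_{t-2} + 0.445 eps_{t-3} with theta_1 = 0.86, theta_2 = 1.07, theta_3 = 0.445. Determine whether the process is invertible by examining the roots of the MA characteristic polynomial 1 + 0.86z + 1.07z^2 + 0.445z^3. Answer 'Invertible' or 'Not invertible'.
\text{Invertible}

The MA(q) characteristic polynomial is P(z) = 1 + 0.86z + 1.07z^2 + 0.445z^3.
Invertibility requires all roots to lie outside the unit circle, i.e. |z| > 1 for every root.
Degree 3: look for a simple real root z0 first, then factor out (1 - z/z0) and solve the remaining quadratic.
Testing z0 = -2: P(-2) = 1 + (0.86)(-2) + (1.07)(-2)^2 + (0.445)(-2)^3
  = 1 + (-1.72) + (4.28) + (-3.56) = 0.  So z_0 = -2 is a root, |z_0| = 2.
Divide out the factor (1 + 0.5 z) = (1 - z/z0) (since 1/z0 = -0.5):
  P(z) = (1 + 0.5 z)(1 + (0.36) z + (0.89) z^2)
  [check: z-coef 0.36 - (-0.5) = 0.86; z^2-coef 0.89 - (-0.5)(0.36) = 1.07; z^3-coef -(-0.5)(0.89) = 0.445.]
Remaining roots from the quadratic factor 1 + (0.36) z + (0.89) z^2:
  Set 1 + (0.36) z + (0.89) z^2 = 0, i.e. a z^2 + b z + c = 0 with a = 0.89, b = 0.36, c = 1.
  Discriminant D = b^2 - 4ac = (0.36)^2 - 4*(0.89)*1 = 0.1296 - (3.56) = -3.4304.
  D < 0, so the roots are the complex-conjugate pair z = (-b +/- i sqrt(-D)) / (2a) = -0.2022 +/- 1.0405i.
  For a conjugate pair |z|^2 = z * conj(z) = (product of roots) = c/a = 1/(0.89) = 1.123596, so |z| = sqrt(1.123596) = 1.06 for both roots.
Moduli of all roots: 2.0000, 1.0600, 1.0600.
All moduli strictly greater than 1? Yes.
Verdict: Invertible.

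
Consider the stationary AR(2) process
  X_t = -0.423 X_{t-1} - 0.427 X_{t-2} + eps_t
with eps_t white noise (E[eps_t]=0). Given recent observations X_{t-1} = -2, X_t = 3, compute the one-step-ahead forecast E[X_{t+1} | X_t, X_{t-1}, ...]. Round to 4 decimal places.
E[X_{t+1} \mid \mathcal F_t] = -0.4150

For an AR(p) model X_t = c + sum_i phi_i X_{t-i} + eps_t, the
one-step-ahead conditional mean is
  E[X_{t+1} | X_t, ...] = c + sum_i phi_i X_{t+1-i}.
Substitute known values:
  E[X_{t+1} | ...] = (-0.423) * (3) + (-0.427) * (-2)
                   = -0.4150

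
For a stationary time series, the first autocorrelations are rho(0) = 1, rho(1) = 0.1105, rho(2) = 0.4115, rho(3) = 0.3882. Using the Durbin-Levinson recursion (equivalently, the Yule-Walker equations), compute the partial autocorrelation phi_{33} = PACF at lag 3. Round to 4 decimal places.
\phi_{33} = 0.3829

The PACF at lag k is phi_{kk}, the last component of the solution
to the Yule-Walker system G_k phi = r_k where
  (G_k)_{ij} = rho(|i - j|), (r_k)_i = rho(i), i,j = 1..k.
Equivalently, Durbin-Levinson gives phi_{kk} iteratively:
  phi_{11} = rho(1)
  phi_{kk} = [rho(k) - sum_{j=1..k-1} phi_{k-1,j} rho(k-j)]
            / [1 - sum_{j=1..k-1} phi_{k-1,j} rho(j)],
  phi_{k,j} = phi_{k-1,j} - phi_{kk} phi_{k-1,k-j},  j = 1..k-1.
Step k = 1:
  phi_11 = rho(1) = 0.1105.
Step k = 2:
  phi_22 = [rho(2) - phi_11 rho(1)] / [1 - phi_11 rho(1)] = [0.4115 - (0.1105)(0.1105)] / [1 - (0.1105)(0.1105)]
         = 0.39928975 / 0.98778975 = 0.404225.
  Update: phi_21 = phi_11 - phi_22 phi_11 = 0.1105 - (0.404225)(0.1105) = 0.065833.
Step k = 3:
  phi_33 = [rho(3) - phi_21 rho(2) - phi_22 rho(1)] / [1 - phi_21 rho(1) - phi_22 rho(2)]
    numerator   = 0.3882 - (0.065833)(0.4115) - (0.404225)(0.1105) = 0.31644277
    denominator = 1 - (0.065833)(0.1105) - (0.404225)(0.4115) = 0.82638667
  phi_33 = 0.31644277 / 0.82638667 = 0.3829.
Therefore phi_{33} = 0.3829.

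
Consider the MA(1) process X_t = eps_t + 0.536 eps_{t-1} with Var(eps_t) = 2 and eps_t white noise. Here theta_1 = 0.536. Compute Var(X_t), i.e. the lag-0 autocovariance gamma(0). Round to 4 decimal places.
\gamma(0) = 2.5746

For an MA(q) process X_t = eps_t + sum_i theta_i eps_{t-i} with
Var(eps_t) = sigma^2, the variance is
  gamma(0) = sigma^2 * (1 + sum_i theta_i^2).
  sum_i theta_i^2 = (0.536)^2 = 0.287296.
  gamma(0) = 2 * (1 + 0.287296) = 2 * 1.287296 = 2.574592, which rounds to 2.5746.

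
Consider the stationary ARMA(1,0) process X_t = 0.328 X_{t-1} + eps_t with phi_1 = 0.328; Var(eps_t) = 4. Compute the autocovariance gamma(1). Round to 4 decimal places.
\gamma(1) = 1.4702

Multiply the model equation by X_{t-k} and take expectations. With theta_0 = psi_0 = 1 and psi_j the MA(infinity) weights, this gives
  gamma(k) - sum_i phi_i gamma(k-i) = c_k,
  c_k = sigma^2 * sum_{j=k..q} theta_j psi_{j-k}   (c_k = 0 for k > q),
using gamma(-m) = gamma(m).
Pure AR (q = 0): c_0 = sigma^2 = 4, c_k = 0 for k >= 1.
Equations for k = 0 and k = 1 (AR order 1):
  gamma(0) = phi_1 gamma(1) + c_0
  gamma(1) = phi_1 gamma(0) + c_1
Substituting the second into the first: gamma(0) (1 - phi_1^2) = c_0 + phi_1 c_1, so
  gamma(0) = c_0 / (1 - phi_1^2) = 4 / (1 - (0.328)^2) = 4 / 0.892416 = 4.482215.
  gamma(1) = phi_1 gamma(0) = (0.328)(4.482215) = 1.470166.
Therefore gamma(1) = 1.4702 (to 4 decimal places).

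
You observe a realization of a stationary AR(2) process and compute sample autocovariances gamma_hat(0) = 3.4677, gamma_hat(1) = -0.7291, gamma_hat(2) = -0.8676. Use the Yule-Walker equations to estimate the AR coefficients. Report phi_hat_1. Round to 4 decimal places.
\hat\phi_{1} = -0.2750

The Yule-Walker equations for an AR(p) process read, in matrix form,
  Gamma_p phi = r_p,   with   (Gamma_p)_{ij} = gamma(|i - j|),
                       (r_p)_i = gamma(i),   i,j = 1..p.
Substitute the sample gammas (Toeplitz matrix and right-hand side of size 2):
  Gamma_p = [[3.4677, -0.7291], [-0.7291, 3.4677]]
  r_p     = [-0.7291, -0.8676]
Written out:
  3.4677 phi_1 - 0.7291 phi_2 = -0.7291
  -0.7291 phi_1 + 3.4677 phi_2 = -0.8676
Solve by Cramer's rule:
  det = gamma(0)^2 - gamma(1)^2 = (3.4677)^2 - (-0.7291)^2 = 12.02494329 - 0.53158681 = 11.49335648
  phi_hat_1 = [gamma(1) gamma(0) - gamma(1) gamma(2)] / det = [(-0.7291)(3.4677) - (-0.7291)(-0.8676)] / 11.49335648 = -3.16086723 / 11.49335648 = -0.275
  phi_hat_2 = [gamma(0) gamma(2) - gamma(1)^2] / det = [(3.4677)(-0.8676) - (-0.7291)^2] / 11.49335648 = -3.54016333 / 11.49335648 = -0.308
So phi_hat = [-0.2750, -0.3080].
Therefore phi_hat_1 = -0.2750.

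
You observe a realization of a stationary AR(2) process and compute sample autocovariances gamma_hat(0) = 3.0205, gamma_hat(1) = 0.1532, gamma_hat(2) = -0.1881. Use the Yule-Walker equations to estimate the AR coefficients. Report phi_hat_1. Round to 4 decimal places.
\hat\phi_{1} = 0.0540

The Yule-Walker equations for an AR(p) process read, in matrix form,
  Gamma_p phi = r_p,   with   (Gamma_p)_{ij} = gamma(|i - j|),
                       (r_p)_i = gamma(i),   i,j = 1..p.
Substitute the sample gammas (Toeplitz matrix and right-hand side of size 2):
  Gamma_p = [[3.0205, 0.1532], [0.1532, 3.0205]]
  r_p     = [0.1532, -0.1881]
Written out:
  3.0205 phi_1 + 0.1532 phi_2 = 0.1532
  0.1532 phi_1 + 3.0205 phi_2 = -0.1881
Solve by Cramer's rule:
  det = gamma(0)^2 - gamma(1)^2 = (3.0205)^2 - (0.1532)^2 = 9.12342025 - 0.02347024 = 9.09995001
  phi_hat_1 = [gamma(1) gamma(0) - gamma(1) gamma(2)] / det = [(0.1532)(3.0205) - (0.1532)(-0.1881)] / 9.09995001 = 0.49155752 / 9.09995001 = 0.054
  phi_hat_2 = [gamma(0) gamma(2) - gamma(1)^2] / det = [(3.0205)(-0.1881) - (0.1532)^2] / 9.09995001 = -0.59162629 / 9.09995001 = -0.065
So phi_hat = [0.0540, -0.0650].
Therefore phi_hat_1 = 0.0540.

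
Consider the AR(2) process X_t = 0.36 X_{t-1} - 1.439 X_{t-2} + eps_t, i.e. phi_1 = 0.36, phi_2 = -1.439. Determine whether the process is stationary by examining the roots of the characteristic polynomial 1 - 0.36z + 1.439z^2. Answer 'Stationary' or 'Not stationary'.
\text{Not stationary}

The AR(p) characteristic polynomial is P(z) = 1 - 0.36z + 1.439z^2.
Stationarity requires all roots to lie outside the unit circle, i.e. |z| > 1 for every root.
Set 1 + (-0.36) z + (1.439) z^2 = 0, i.e. a z^2 + b z + c = 0 with a = 1.439, b = -0.36, c = 1.
Discriminant D = b^2 - 4ac = (-0.36)^2 - 4*(1.439)*1 = 0.1296 - (5.756) = -5.6264.
D < 0, so the roots are the complex-conjugate pair z = (-b +/- i sqrt(-D)) / (2a) = 0.1251 +/- 0.8242i.
For a conjugate pair |z|^2 = z * conj(z) = (product of roots) = c/a = 1/(1.439) = 0.694927, so |z| = sqrt(0.694927) = 0.8336 for both roots.
Moduli of all roots: 0.8336, 0.8336.
All moduli strictly greater than 1? No.
Verdict: Not stationary.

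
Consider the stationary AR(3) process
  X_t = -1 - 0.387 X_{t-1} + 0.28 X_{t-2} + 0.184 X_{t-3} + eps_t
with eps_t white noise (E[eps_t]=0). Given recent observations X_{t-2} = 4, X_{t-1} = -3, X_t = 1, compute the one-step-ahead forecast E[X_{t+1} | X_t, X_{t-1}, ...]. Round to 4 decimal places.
E[X_{t+1} \mid \mathcal F_t] = -1.4910

For an AR(p) model X_t = c + sum_i phi_i X_{t-i} + eps_t, the
one-step-ahead conditional mean is
  E[X_{t+1} | X_t, ...] = c + sum_i phi_i X_{t+1-i}.
Substitute known values:
  E[X_{t+1} | ...] = -1 + (-0.387) * (1) + (0.28) * (-3) + (0.184) * (4)
                   = -1.4910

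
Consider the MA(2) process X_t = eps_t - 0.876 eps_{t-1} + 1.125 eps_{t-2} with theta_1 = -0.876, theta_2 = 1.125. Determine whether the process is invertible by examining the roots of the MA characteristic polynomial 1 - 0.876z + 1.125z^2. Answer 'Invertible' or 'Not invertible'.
\text{Not invertible}

The MA(q) characteristic polynomial is P(z) = 1 - 0.876z + 1.125z^2.
Invertibility requires all roots to lie outside the unit circle, i.e. |z| > 1 for every root.
Set 1 + (-0.876) z + (1.125) z^2 = 0, i.e. a z^2 + b z + c = 0 with a = 1.125, b = -0.876, c = 1.
Discriminant D = b^2 - 4ac = (-0.876)^2 - 4*(1.125)*1 = 0.767376 - (4.5) = -3.732624.
D < 0, so the roots are the complex-conjugate pair z = (-b +/- i sqrt(-D)) / (2a) = 0.3893 +/- 0.8587i.
For a conjugate pair |z|^2 = z * conj(z) = (product of roots) = c/a = 1/(1.125) = 0.888889, so |z| = sqrt(0.888889) = 0.9428 for both roots.
Moduli of all roots: 0.9428, 0.9428.
All moduli strictly greater than 1? No.
Verdict: Not invertible.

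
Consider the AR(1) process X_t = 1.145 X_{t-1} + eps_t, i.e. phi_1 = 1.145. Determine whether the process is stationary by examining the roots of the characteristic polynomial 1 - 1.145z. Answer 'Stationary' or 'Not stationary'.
\text{Not stationary}

The AR(p) characteristic polynomial is P(z) = 1 - 1.145z.
Stationarity requires all roots to lie outside the unit circle, i.e. |z| > 1 for every root.
This is linear in z: 1 + (-1.145) z = 0  =>  z = -1/(-1.145) = 0.873362,  |z| = 0.873362.
Moduli of all roots: 0.8734.
All moduli strictly greater than 1? No.
Verdict: Not stationary.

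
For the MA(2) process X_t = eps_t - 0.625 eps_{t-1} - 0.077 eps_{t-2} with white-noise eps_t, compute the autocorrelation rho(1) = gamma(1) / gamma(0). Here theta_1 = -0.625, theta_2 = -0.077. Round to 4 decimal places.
\rho(1) = -0.4131

For an MA(q) process with theta_0 = 1, the autocovariance is
  gamma(k) = sigma^2 * sum_{i=0..q-k} theta_i * theta_{i+k},
and rho(k) = gamma(k) / gamma(0). Sigma^2 cancels.
  numerator   = (1)*(-0.625) + (-0.625)*(-0.077) = -0.576875.
  denominator = (1)^2 + (-0.625)^2 + (-0.077)^2 = 1.396554.
  rho(1) = -0.576875 / 1.396554 = -0.4131.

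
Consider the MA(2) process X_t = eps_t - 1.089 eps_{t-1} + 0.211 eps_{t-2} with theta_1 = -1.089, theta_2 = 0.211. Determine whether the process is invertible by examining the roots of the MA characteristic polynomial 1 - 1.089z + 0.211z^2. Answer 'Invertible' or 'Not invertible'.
\text{Invertible}

The MA(q) characteristic polynomial is P(z) = 1 - 1.089z + 0.211z^2.
Invertibility requires all roots to lie outside the unit circle, i.e. |z| > 1 for every root.
Set 1 + (-1.089) z + (0.211) z^2 = 0, i.e. a z^2 + b z + c = 0 with a = 0.211, b = -1.089, c = 1.
Discriminant D = b^2 - 4ac = (-1.089)^2 - 4*(0.211)*1 = 1.185921 - (0.844) = 0.341921.
D >= 0, so the roots are real: z = (-b +/- sqrt(D)) / (2a) = (1.089 +/- 0.58474) / (0.422).
  z_1 = (1.089 + 0.58474) / (0.422) = 3.9662,   |z_1| = 3.9662.
  z_2 = (1.089 - 0.58474) / (0.422) = 1.1949,   |z_2| = 1.1949.
Moduli of all roots: 3.9662, 1.1949.
All moduli strictly greater than 1? Yes.
Verdict: Invertible.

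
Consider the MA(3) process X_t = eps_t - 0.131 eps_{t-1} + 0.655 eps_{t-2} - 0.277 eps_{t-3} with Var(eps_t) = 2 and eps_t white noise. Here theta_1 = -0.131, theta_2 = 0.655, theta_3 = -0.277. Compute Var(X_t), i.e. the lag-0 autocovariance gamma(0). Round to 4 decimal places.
\gamma(0) = 3.0458

For an MA(q) process X_t = eps_t + sum_i theta_i eps_{t-i} with
Var(eps_t) = sigma^2, the variance is
  gamma(0) = sigma^2 * (1 + sum_i theta_i^2).
  sum_i theta_i^2 = (-0.131)^2 + (0.655)^2 + (-0.277)^2 = 0.017161 + 0.429025 + 0.076729 = 0.522915.
  gamma(0) = 2 * (1 + 0.522915) = 2 * 1.522915 = 3.04583, which rounds to 3.0458.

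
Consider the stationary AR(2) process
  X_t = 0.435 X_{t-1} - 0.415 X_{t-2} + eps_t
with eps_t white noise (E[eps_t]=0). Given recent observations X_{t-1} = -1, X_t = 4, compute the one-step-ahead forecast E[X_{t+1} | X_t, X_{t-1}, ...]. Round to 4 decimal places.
E[X_{t+1} \mid \mathcal F_t] = 2.1550

For an AR(p) model X_t = c + sum_i phi_i X_{t-i} + eps_t, the
one-step-ahead conditional mean is
  E[X_{t+1} | X_t, ...] = c + sum_i phi_i X_{t+1-i}.
Substitute known values:
  E[X_{t+1} | ...] = (0.435) * (4) + (-0.415) * (-1)
                   = 2.1550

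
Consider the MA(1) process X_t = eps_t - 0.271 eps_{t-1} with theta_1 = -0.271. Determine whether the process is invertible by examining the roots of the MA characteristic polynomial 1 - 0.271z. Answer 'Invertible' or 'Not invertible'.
\text{Invertible}

The MA(q) characteristic polynomial is P(z) = 1 - 0.271z.
Invertibility requires all roots to lie outside the unit circle, i.e. |z| > 1 for every root.
This is linear in z: 1 + (-0.271) z = 0  =>  z = -1/(-0.271) = 3.690037,  |z| = 3.690037.
Moduli of all roots: 3.6900.
All moduli strictly greater than 1? Yes.
Verdict: Invertible.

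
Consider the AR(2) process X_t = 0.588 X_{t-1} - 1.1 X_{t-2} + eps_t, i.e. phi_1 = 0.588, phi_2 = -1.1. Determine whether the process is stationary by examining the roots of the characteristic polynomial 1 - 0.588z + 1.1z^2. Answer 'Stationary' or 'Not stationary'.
\text{Not stationary}

The AR(p) characteristic polynomial is P(z) = 1 - 0.588z + 1.1z^2.
Stationarity requires all roots to lie outside the unit circle, i.e. |z| > 1 for every root.
Set 1 + (-0.588) z + (1.1) z^2 = 0, i.e. a z^2 + b z + c = 0 with a = 1.1, b = -0.588, c = 1.
Discriminant D = b^2 - 4ac = (-0.588)^2 - 4*(1.1)*1 = 0.345744 - (4.4) = -4.054256.
D < 0, so the roots are the complex-conjugate pair z = (-b +/- i sqrt(-D)) / (2a) = 0.2673 +/- 0.9152i.
For a conjugate pair |z|^2 = z * conj(z) = (product of roots) = c/a = 1/(1.1) = 0.909091, so |z| = sqrt(0.909091) = 0.9535 for both roots.
Moduli of all roots: 0.9535, 0.9535.
All moduli strictly greater than 1? No.
Verdict: Not stationary.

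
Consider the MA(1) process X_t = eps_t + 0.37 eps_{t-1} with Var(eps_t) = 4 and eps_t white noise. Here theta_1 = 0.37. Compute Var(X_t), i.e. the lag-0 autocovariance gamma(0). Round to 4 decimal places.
\gamma(0) = 4.5476

For an MA(q) process X_t = eps_t + sum_i theta_i eps_{t-i} with
Var(eps_t) = sigma^2, the variance is
  gamma(0) = sigma^2 * (1 + sum_i theta_i^2).
  sum_i theta_i^2 = (0.37)^2 = 0.1369.
  gamma(0) = 4 * (1 + 0.1369) = 4 * 1.1369 = 4.5476.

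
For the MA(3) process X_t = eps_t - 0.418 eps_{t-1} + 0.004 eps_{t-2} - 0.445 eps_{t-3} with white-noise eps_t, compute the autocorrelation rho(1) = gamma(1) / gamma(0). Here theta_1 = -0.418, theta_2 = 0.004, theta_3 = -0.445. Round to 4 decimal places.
\rho(1) = -0.3070

For an MA(q) process with theta_0 = 1, the autocovariance is
  gamma(k) = sigma^2 * sum_{i=0..q-k} theta_i * theta_{i+k},
and rho(k) = gamma(k) / gamma(0). Sigma^2 cancels.
  numerator   = (1)*(-0.418) + (-0.418)*(0.004) + (0.004)*(-0.445) = -0.421452.
  denominator = (1)^2 + (-0.418)^2 + (0.004)^2 + (-0.445)^2 = 1.372765.
  rho(1) = -0.421452 / 1.372765 = -0.3070.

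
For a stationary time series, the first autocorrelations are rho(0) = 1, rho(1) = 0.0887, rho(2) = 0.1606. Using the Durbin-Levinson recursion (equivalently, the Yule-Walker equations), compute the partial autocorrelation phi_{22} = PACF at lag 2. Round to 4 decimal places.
\phi_{22} = 0.1539

The PACF at lag k is phi_{kk}, the last component of the solution
to the Yule-Walker system G_k phi = r_k where
  (G_k)_{ij} = rho(|i - j|), (r_k)_i = rho(i), i,j = 1..k.
Equivalently, Durbin-Levinson gives phi_{kk} iteratively:
  phi_{11} = rho(1)
  phi_{kk} = [rho(k) - sum_{j=1..k-1} phi_{k-1,j} rho(k-j)]
            / [1 - sum_{j=1..k-1} phi_{k-1,j} rho(j)],
  phi_{k,j} = phi_{k-1,j} - phi_{kk} phi_{k-1,k-j},  j = 1..k-1.
Step k = 1:
  phi_11 = rho(1) = 0.0887.
Step k = 2:
  phi_22 = [rho(2) - phi_11 rho(1)] / [1 - phi_11 rho(1)] = [0.1606 - (0.0887)(0.0887)] / [1 - (0.0887)(0.0887)]
         = 0.15273231 / 0.99213231 = 0.1539.
Therefore phi_{22} = 0.1539.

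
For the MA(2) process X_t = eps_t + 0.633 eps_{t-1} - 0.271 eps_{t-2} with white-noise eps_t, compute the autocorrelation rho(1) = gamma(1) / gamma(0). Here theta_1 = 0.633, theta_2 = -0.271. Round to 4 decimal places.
\rho(1) = 0.3130

For an MA(q) process with theta_0 = 1, the autocovariance is
  gamma(k) = sigma^2 * sum_{i=0..q-k} theta_i * theta_{i+k},
and rho(k) = gamma(k) / gamma(0). Sigma^2 cancels.
  numerator   = (1)*(0.633) + (0.633)*(-0.271) = 0.461457.
  denominator = (1)^2 + (0.633)^2 + (-0.271)^2 = 1.47413.
  rho(1) = 0.461457 / 1.47413 = 0.3130.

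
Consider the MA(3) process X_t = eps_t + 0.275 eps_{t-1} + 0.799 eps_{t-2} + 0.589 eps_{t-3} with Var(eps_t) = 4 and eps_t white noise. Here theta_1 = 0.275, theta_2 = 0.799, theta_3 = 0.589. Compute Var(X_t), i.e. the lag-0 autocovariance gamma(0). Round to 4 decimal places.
\gamma(0) = 8.2438

For an MA(q) process X_t = eps_t + sum_i theta_i eps_{t-i} with
Var(eps_t) = sigma^2, the variance is
  gamma(0) = sigma^2 * (1 + sum_i theta_i^2).
  sum_i theta_i^2 = (0.275)^2 + (0.799)^2 + (0.589)^2 = 0.075625 + 0.638401 + 0.346921 = 1.060947.
  gamma(0) = 4 * (1 + 1.060947) = 4 * 2.060947 = 8.243788, which rounds to 8.2438.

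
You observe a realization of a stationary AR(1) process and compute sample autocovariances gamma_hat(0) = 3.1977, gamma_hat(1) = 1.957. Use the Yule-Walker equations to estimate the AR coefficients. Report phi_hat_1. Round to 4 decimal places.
\hat\phi_{1} = 0.6120

The Yule-Walker equations for an AR(p) process read, in matrix form,
  Gamma_p phi = r_p,   with   (Gamma_p)_{ij} = gamma(|i - j|),
                       (r_p)_i = gamma(i),   i,j = 1..p.
Substitute the sample gammas (Toeplitz matrix and right-hand side of size 1):
  Gamma_p = [[3.1977]]
  r_p     = [1.957]
With p = 1 this is the single equation gamma(0) phi_1 = gamma(1):
  phi_hat_1 = gamma(1) / gamma(0) = 1.957 / 3.1977 = 0.6120.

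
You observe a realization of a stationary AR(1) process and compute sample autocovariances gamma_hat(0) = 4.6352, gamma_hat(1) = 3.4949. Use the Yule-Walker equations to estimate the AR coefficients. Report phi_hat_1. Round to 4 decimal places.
\hat\phi_{1} = 0.7540

The Yule-Walker equations for an AR(p) process read, in matrix form,
  Gamma_p phi = r_p,   with   (Gamma_p)_{ij} = gamma(|i - j|),
                       (r_p)_i = gamma(i),   i,j = 1..p.
Substitute the sample gammas (Toeplitz matrix and right-hand side of size 1):
  Gamma_p = [[4.6352]]
  r_p     = [3.4949]
With p = 1 this is the single equation gamma(0) phi_1 = gamma(1):
  phi_hat_1 = gamma(1) / gamma(0) = 3.4949 / 4.6352 = 0.7540.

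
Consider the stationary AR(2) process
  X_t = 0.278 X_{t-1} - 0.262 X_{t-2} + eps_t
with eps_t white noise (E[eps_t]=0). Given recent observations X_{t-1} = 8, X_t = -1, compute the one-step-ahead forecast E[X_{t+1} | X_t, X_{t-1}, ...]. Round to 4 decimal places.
E[X_{t+1} \mid \mathcal F_t] = -2.3740

For an AR(p) model X_t = c + sum_i phi_i X_{t-i} + eps_t, the
one-step-ahead conditional mean is
  E[X_{t+1} | X_t, ...] = c + sum_i phi_i X_{t+1-i}.
Substitute known values:
  E[X_{t+1} | ...] = (0.278) * (-1) + (-0.262) * (8)
                   = -2.3740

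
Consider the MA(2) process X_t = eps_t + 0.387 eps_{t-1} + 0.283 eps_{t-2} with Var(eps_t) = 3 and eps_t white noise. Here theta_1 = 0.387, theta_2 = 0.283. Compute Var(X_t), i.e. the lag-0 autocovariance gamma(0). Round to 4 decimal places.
\gamma(0) = 3.6896

For an MA(q) process X_t = eps_t + sum_i theta_i eps_{t-i} with
Var(eps_t) = sigma^2, the variance is
  gamma(0) = sigma^2 * (1 + sum_i theta_i^2).
  sum_i theta_i^2 = (0.387)^2 + (0.283)^2 = 0.149769 + 0.080089 = 0.229858.
  gamma(0) = 3 * (1 + 0.229858) = 3 * 1.229858 = 3.689574, which rounds to 3.6896.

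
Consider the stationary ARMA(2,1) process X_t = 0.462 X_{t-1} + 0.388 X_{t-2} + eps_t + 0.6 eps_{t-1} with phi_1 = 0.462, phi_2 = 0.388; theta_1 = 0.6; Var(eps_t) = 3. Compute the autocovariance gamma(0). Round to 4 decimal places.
\gamma(0) = 18.6048

Multiply the model equation by X_{t-k} and take expectations. With theta_0 = psi_0 = 1 and psi_j the MA(infinity) weights, this gives
  gamma(k) - sum_i phi_i gamma(k-i) = c_k,
  c_k = sigma^2 * sum_{j=k..q} theta_j psi_{j-k}   (c_k = 0 for k > q),
using gamma(-m) = gamma(m).
psi-weights needed (psi_j = theta_j + sum_i phi_i psi_{j-i}):
  psi_1 = theta_1 + phi_1 = 0.6 + (0.462) = 1.062
Right-hand sides:
  c_0 = sigma^2 (1 + theta_1 psi_1) = 3 * (1 + (0.6)(1.062)) = 3 * 1.6372 = 4.9116
  c_1 = sigma^2 theta_1 = 3 * (0.6) = 1.8
  c_2 = 0
Equations for k = 0, 1, 2 (AR order 2, c_2 = 0):
  (E0) gamma(0) = phi_1 gamma(1) + phi_2 gamma(2) + c_0
  (E1) gamma(1) = phi_1 gamma(0) + phi_2 gamma(1) + c_1
  (E2) gamma(2) = phi_1 gamma(1) + phi_2 gamma(0)
From (E1): gamma(1) = A gamma(0) + B with
  A = phi_1 / (1 - phi_2) = 0.462 / 0.612 = 0.754902,   B = c_1 / (1 - phi_2) = 1.8 / 0.612 = 2.941176.
Insert (E2) into (E0): gamma(0) (1 - phi_2^2) = phi_1 (1 + phi_2) gamma(1) + c_0.
  phi_1 (1 + phi_2) = (0.462)(1.388) = 0.641256,   1 - phi_2^2 = 0.849456.
Replace gamma(1) by A gamma(0) + B and collect gamma(0):
  gamma(0) [0.849456 - (0.641256)(0.754902)] = (0.641256)(2.941176) + 4.9116
  gamma(0) * 0.365371 = 6.797647
  gamma(0) = 6.797647 / 0.365371 = 18.604801.
Therefore gamma(0) = 18.6048 (to 4 decimal places).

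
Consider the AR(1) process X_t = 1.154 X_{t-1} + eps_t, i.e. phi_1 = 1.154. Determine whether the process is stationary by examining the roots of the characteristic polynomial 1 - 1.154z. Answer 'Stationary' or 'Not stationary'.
\text{Not stationary}

The AR(p) characteristic polynomial is P(z) = 1 - 1.154z.
Stationarity requires all roots to lie outside the unit circle, i.e. |z| > 1 for every root.
This is linear in z: 1 + (-1.154) z = 0  =>  z = -1/(-1.154) = 0.866551,  |z| = 0.866551.
Moduli of all roots: 0.8666.
All moduli strictly greater than 1? No.
Verdict: Not stationary.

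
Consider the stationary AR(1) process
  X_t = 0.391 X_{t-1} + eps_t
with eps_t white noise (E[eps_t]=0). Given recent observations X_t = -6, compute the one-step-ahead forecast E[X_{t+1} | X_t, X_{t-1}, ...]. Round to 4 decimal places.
E[X_{t+1} \mid \mathcal F_t] = -2.3460

For an AR(p) model X_t = c + sum_i phi_i X_{t-i} + eps_t, the
one-step-ahead conditional mean is
  E[X_{t+1} | X_t, ...] = c + sum_i phi_i X_{t+1-i}.
Substitute known values:
  E[X_{t+1} | ...] = (0.391) * (-6)
                   = -2.3460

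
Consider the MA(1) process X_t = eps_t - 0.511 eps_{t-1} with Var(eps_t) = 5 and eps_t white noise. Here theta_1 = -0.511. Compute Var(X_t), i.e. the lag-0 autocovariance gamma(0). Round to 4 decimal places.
\gamma(0) = 6.3056

For an MA(q) process X_t = eps_t + sum_i theta_i eps_{t-i} with
Var(eps_t) = sigma^2, the variance is
  gamma(0) = sigma^2 * (1 + sum_i theta_i^2).
  sum_i theta_i^2 = (-0.511)^2 = 0.261121.
  gamma(0) = 5 * (1 + 0.261121) = 5 * 1.261121 = 6.305605, which rounds to 6.3056.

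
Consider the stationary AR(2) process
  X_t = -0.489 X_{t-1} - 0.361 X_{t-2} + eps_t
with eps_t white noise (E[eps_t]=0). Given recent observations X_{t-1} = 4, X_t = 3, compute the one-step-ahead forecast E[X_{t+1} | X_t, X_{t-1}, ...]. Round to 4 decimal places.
E[X_{t+1} \mid \mathcal F_t] = -2.9110

For an AR(p) model X_t = c + sum_i phi_i X_{t-i} + eps_t, the
one-step-ahead conditional mean is
  E[X_{t+1} | X_t, ...] = c + sum_i phi_i X_{t+1-i}.
Substitute known values:
  E[X_{t+1} | ...] = (-0.489) * (3) + (-0.361) * (4)
                   = -2.9110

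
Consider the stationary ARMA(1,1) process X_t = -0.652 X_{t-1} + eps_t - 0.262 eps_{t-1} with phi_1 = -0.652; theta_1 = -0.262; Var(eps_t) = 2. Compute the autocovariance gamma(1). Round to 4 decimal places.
\gamma(1) = -3.7229

Multiply the model equation by X_{t-k} and take expectations. With theta_0 = psi_0 = 1 and psi_j the MA(infinity) weights, this gives
  gamma(k) - sum_i phi_i gamma(k-i) = c_k,
  c_k = sigma^2 * sum_{j=k..q} theta_j psi_{j-k}   (c_k = 0 for k > q),
using gamma(-m) = gamma(m).
psi-weights needed (psi_j = theta_j + sum_i phi_i psi_{j-i}):
  psi_1 = theta_1 + phi_1 = -0.262 + (-0.652) = -0.914
Right-hand sides:
  c_0 = sigma^2 (1 + theta_1 psi_1) = 2 * (1 + (-0.262)(-0.914)) = 2 * 1.239468 = 2.478936
  c_1 = sigma^2 theta_1 = 2 * (-0.262) = -0.524
  c_2 = 0
Equations for k = 0 and k = 1 (AR order 1):
  gamma(0) = phi_1 gamma(1) + c_0
  gamma(1) = phi_1 gamma(0) + c_1
Substituting the second into the first: gamma(0) (1 - phi_1^2) = c_0 + phi_1 c_1, so
  gamma(0) = (c_0 + phi_1 c_1) / (1 - phi_1^2) = (2.478936 + (-0.652)(-0.524)) / (1 - (-0.652)^2) = 2.820584 / 0.574896 = 4.906251.
  gamma(1) = phi_1 gamma(0) + c_1 = (-0.652)(4.906251) + (-0.524) = -3.722876.
Therefore gamma(1) = -3.7229 (to 4 decimal places).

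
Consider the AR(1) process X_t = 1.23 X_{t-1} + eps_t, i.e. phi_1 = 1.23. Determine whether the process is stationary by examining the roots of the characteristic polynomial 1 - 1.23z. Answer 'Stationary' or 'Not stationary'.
\text{Not stationary}

The AR(p) characteristic polynomial is P(z) = 1 - 1.23z.
Stationarity requires all roots to lie outside the unit circle, i.e. |z| > 1 for every root.
This is linear in z: 1 + (-1.23) z = 0  =>  z = -1/(-1.23) = 0.813008,  |z| = 0.813008.
Moduli of all roots: 0.8130.
All moduli strictly greater than 1? No.
Verdict: Not stationary.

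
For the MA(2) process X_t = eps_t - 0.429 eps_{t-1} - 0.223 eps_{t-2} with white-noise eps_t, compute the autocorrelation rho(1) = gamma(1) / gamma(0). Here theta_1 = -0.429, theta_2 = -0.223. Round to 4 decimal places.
\rho(1) = -0.2702

For an MA(q) process with theta_0 = 1, the autocovariance is
  gamma(k) = sigma^2 * sum_{i=0..q-k} theta_i * theta_{i+k},
and rho(k) = gamma(k) / gamma(0). Sigma^2 cancels.
  numerator   = (1)*(-0.429) + (-0.429)*(-0.223) = -0.333333.
  denominator = (1)^2 + (-0.429)^2 + (-0.223)^2 = 1.23377.
  rho(1) = -0.333333 / 1.23377 = -0.2702.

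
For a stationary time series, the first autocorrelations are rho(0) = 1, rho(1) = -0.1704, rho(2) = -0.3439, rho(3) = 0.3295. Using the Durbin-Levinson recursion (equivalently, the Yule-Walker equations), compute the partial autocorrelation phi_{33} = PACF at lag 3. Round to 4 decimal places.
\phi_{33} = 0.2210

The PACF at lag k is phi_{kk}, the last component of the solution
to the Yule-Walker system G_k phi = r_k where
  (G_k)_{ij} = rho(|i - j|), (r_k)_i = rho(i), i,j = 1..k.
Equivalently, Durbin-Levinson gives phi_{kk} iteratively:
  phi_{11} = rho(1)
  phi_{kk} = [rho(k) - sum_{j=1..k-1} phi_{k-1,j} rho(k-j)]
            / [1 - sum_{j=1..k-1} phi_{k-1,j} rho(j)],
  phi_{k,j} = phi_{k-1,j} - phi_{kk} phi_{k-1,k-j},  j = 1..k-1.
Step k = 1:
  phi_11 = rho(1) = -0.1704.
Step k = 2:
  phi_22 = [rho(2) - phi_11 rho(1)] / [1 - phi_11 rho(1)] = [-0.3439 - (-0.1704)(-0.1704)] / [1 - (-0.1704)(-0.1704)]
         = -0.37293616 / 0.97096384 = -0.384089.
  Update: phi_21 = phi_11 - phi_22 phi_11 = -0.1704 - (-0.384089)(-0.1704) = -0.235849.
Step k = 3:
  phi_33 = [rho(3) - phi_21 rho(2) - phi_22 rho(1)] / [1 - phi_21 rho(1) - phi_22 rho(2)]
    numerator   = 0.3295 - (-0.235849)(-0.3439) - (-0.384089)(-0.1704) = 0.18294293
    denominator = 1 - (-0.235849)(-0.1704) - (-0.384089)(-0.3439) = 0.82772331
  phi_33 = 0.18294293 / 0.82772331 = 0.221.
Therefore phi_{33} = 0.2210.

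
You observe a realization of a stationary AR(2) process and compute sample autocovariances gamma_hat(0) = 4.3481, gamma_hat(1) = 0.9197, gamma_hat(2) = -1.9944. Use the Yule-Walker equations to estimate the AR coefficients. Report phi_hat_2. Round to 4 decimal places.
\hat\phi_{2} = -0.5270

The Yule-Walker equations for an AR(p) process read, in matrix form,
  Gamma_p phi = r_p,   with   (Gamma_p)_{ij} = gamma(|i - j|),
                       (r_p)_i = gamma(i),   i,j = 1..p.
Substitute the sample gammas (Toeplitz matrix and right-hand side of size 2):
  Gamma_p = [[4.3481, 0.9197], [0.9197, 4.3481]]
  r_p     = [0.9197, -1.9944]
Written out:
  4.3481 phi_1 + 0.9197 phi_2 = 0.9197
  0.9197 phi_1 + 4.3481 phi_2 = -1.9944
Solve by Cramer's rule:
  det = gamma(0)^2 - gamma(1)^2 = (4.3481)^2 - (0.9197)^2 = 18.90597361 - 0.84584809 = 18.06012552
  phi_hat_1 = [gamma(1) gamma(0) - gamma(1) gamma(2)] / det = [(0.9197)(4.3481) - (0.9197)(-1.9944)] / 18.06012552 = 5.83319725 / 18.06012552 = 0.323
  phi_hat_2 = [gamma(0) gamma(2) - gamma(1)^2] / det = [(4.3481)(-1.9944) - (0.9197)^2] / 18.06012552 = -9.51769873 / 18.06012552 = -0.527
So phi_hat = [0.3230, -0.5270].
Therefore phi_hat_2 = -0.5270.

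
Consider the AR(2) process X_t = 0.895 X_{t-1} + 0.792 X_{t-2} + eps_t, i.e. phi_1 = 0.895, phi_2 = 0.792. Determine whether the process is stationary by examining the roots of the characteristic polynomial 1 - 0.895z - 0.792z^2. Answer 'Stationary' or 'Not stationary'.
\text{Not stationary}

The AR(p) characteristic polynomial is P(z) = 1 - 0.895z - 0.792z^2.
Stationarity requires all roots to lie outside the unit circle, i.e. |z| > 1 for every root.
Set 1 + (-0.895) z + (-0.792) z^2 = 0, i.e. a z^2 + b z + c = 0 with a = -0.792, b = -0.895, c = 1.
Discriminant D = b^2 - 4ac = (-0.895)^2 - 4*(-0.792)*1 = 0.801025 - (-3.168) = 3.969025.
D >= 0, so the roots are real: z = (-b +/- sqrt(D)) / (2a) = (0.895 +/- 1.992241) / (-1.584).
  z_1 = (0.895 + 1.992241) / (-1.584) = -1.8228,   |z_1| = 1.8228.
  z_2 = (0.895 - 1.992241) / (-1.584) = 0.6927,   |z_2| = 0.6927.
Moduli of all roots: 1.8228, 0.6927.
All moduli strictly greater than 1? No.
Verdict: Not stationary.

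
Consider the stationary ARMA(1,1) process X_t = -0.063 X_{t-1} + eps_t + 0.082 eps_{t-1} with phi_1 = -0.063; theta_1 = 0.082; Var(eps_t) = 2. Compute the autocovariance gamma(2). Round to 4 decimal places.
\gamma(2) = -0.0024

Multiply the model equation by X_{t-k} and take expectations. With theta_0 = psi_0 = 1 and psi_j the MA(infinity) weights, this gives
  gamma(k) - sum_i phi_i gamma(k-i) = c_k,
  c_k = sigma^2 * sum_{j=k..q} theta_j psi_{j-k}   (c_k = 0 for k > q),
using gamma(-m) = gamma(m).
psi-weights needed (psi_j = theta_j + sum_i phi_i psi_{j-i}):
  psi_1 = theta_1 + phi_1 = 0.082 + (-0.063) = 0.019
Right-hand sides:
  c_0 = sigma^2 (1 + theta_1 psi_1) = 2 * (1 + (0.082)(0.019)) = 2 * 1.001558 = 2.003116
  c_1 = sigma^2 theta_1 = 2 * (0.082) = 0.164
  c_2 = 0
Equations for k = 0 and k = 1 (AR order 1):
  gamma(0) = phi_1 gamma(1) + c_0
  gamma(1) = phi_1 gamma(0) + c_1
Substituting the second into the first: gamma(0) (1 - phi_1^2) = c_0 + phi_1 c_1, so
  gamma(0) = (c_0 + phi_1 c_1) / (1 - phi_1^2) = (2.003116 + (-0.063)(0.164)) / (1 - (-0.063)^2) = 1.992784 / 0.996031 = 2.000725.
  gamma(1) = phi_1 gamma(0) + c_1 = (-0.063)(2.000725) + (0.164) = 0.037954.
For k = 2 (> q): gamma(2) = phi_1 gamma(1) = (-0.063)(0.037954) = -0.002391.
Therefore gamma(2) = -0.0024 (to 4 decimal places).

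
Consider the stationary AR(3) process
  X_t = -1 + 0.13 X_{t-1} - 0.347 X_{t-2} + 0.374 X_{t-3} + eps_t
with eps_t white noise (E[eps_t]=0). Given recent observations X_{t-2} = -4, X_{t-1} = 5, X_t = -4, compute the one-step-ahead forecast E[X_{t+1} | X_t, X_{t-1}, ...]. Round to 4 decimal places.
E[X_{t+1} \mid \mathcal F_t] = -4.7510

For an AR(p) model X_t = c + sum_i phi_i X_{t-i} + eps_t, the
one-step-ahead conditional mean is
  E[X_{t+1} | X_t, ...] = c + sum_i phi_i X_{t+1-i}.
Substitute known values:
  E[X_{t+1} | ...] = -1 + (0.13) * (-4) + (-0.347) * (5) + (0.374) * (-4)
                   = -4.7510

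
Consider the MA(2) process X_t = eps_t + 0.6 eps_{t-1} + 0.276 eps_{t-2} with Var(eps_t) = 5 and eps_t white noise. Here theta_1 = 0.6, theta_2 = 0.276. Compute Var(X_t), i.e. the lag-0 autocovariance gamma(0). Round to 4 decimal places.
\gamma(0) = 7.1809

For an MA(q) process X_t = eps_t + sum_i theta_i eps_{t-i} with
Var(eps_t) = sigma^2, the variance is
  gamma(0) = sigma^2 * (1 + sum_i theta_i^2).
  sum_i theta_i^2 = (0.6)^2 + (0.276)^2 = 0.36 + 0.076176 = 0.436176.
  gamma(0) = 5 * (1 + 0.436176) = 5 * 1.436176 = 7.18088, which rounds to 7.1809.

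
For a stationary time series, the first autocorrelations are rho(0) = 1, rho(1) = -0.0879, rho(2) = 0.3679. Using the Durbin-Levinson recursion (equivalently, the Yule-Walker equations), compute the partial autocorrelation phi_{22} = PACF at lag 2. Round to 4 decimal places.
\phi_{22} = 0.3630

The PACF at lag k is phi_{kk}, the last component of the solution
to the Yule-Walker system G_k phi = r_k where
  (G_k)_{ij} = rho(|i - j|), (r_k)_i = rho(i), i,j = 1..k.
Equivalently, Durbin-Levinson gives phi_{kk} iteratively:
  phi_{11} = rho(1)
  phi_{kk} = [rho(k) - sum_{j=1..k-1} phi_{k-1,j} rho(k-j)]
            / [1 - sum_{j=1..k-1} phi_{k-1,j} rho(j)],
  phi_{k,j} = phi_{k-1,j} - phi_{kk} phi_{k-1,k-j},  j = 1..k-1.
Step k = 1:
  phi_11 = rho(1) = -0.0879.
Step k = 2:
  phi_22 = [rho(2) - phi_11 rho(1)] / [1 - phi_11 rho(1)] = [0.3679 - (-0.0879)(-0.0879)] / [1 - (-0.0879)(-0.0879)]
         = 0.36017359 / 0.99227359 = 0.363.
Therefore phi_{22} = 0.3630.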